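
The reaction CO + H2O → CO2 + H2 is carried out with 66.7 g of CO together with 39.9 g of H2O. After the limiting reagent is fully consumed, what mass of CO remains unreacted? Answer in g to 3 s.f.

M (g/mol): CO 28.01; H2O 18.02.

4.68 g

n(CO) = 66.70 / 28.01 = 2.381 mol
n(H2O) = 39.90 / 18.02 = 2.214 mol
n/ν → CO: 2.381, H2O: 2.214; H2O is limiting.
CO consumed = (1/1) × 2.214 = 2.214 mol
CO remaining = 2.381 − 2.214 = 0.1670 mol
mass = 0.1670 × 28.01 = 4.678 g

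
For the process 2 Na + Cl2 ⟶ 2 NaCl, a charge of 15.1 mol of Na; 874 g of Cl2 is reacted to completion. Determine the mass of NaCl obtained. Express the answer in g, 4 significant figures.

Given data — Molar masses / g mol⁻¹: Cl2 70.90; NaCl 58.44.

882.4 g

n(Na) = 15.10 mol
n(Cl2) = 874.0 / 70.90 = 12.33 mol
n/ν for Na = 15.10/2 = 7.550
n/ν for Cl2 = 12.33/1 = 12.33
Smallest n/ν is Na → limiting reagent.
n(NaCl) = (2/2) × 15.10 = 15.10 mol
mass = 15.10 × 58.44 = 882.4 g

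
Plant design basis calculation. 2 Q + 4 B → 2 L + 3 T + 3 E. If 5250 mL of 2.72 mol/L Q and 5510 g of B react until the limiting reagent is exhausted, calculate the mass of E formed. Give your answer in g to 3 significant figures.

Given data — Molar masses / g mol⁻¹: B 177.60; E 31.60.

n(Q) = 2.72 × 5250/1000 = 14.28 mol
n(B) = 5510 / 177.60 = 31.02 mol
n/ν → Q: 7.140, B: 7.755; Q is limiting.
n(E) = (3/2) × 14.28 = 21.42 mol
mass = 21.42 × 31.60 = 676.9 g

677 g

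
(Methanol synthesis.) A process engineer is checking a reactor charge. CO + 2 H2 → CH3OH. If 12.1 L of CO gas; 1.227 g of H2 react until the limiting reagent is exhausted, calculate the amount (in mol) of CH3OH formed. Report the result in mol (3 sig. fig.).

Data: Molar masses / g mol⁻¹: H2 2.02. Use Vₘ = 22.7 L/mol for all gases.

0.304 mol

n(CO) = 12.10 / 22.7 = 0.5330 mol
n(H2) = 1.227 / 2.02 = 0.6074 mol
n/ν for CO = 0.5330/1 = 0.5330
n/ν for H2 = 0.6074/2 = 0.3037
Smallest n/ν is H2 → limiting reagent.
n(CH3OH) = (1/2) × 0.6074 = 0.3037 mol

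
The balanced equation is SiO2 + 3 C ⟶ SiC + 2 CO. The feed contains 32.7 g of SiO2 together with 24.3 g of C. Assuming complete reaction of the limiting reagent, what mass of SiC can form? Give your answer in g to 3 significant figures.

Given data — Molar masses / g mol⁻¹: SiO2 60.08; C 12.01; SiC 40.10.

n(SiO2) = 32.70 / 60.08 = 0.5443 mol
n(C) = 24.30 / 12.01 = 2.023 mol
n/ν for SiO2 = 0.5443/1 = 0.5443
n/ν for C = 2.023/3 = 0.6743
Smallest n/ν is SiO2 → limiting reagent.
n(SiC) = (1/1) × 0.5443 = 0.5443 mol
mass = 0.5443 × 40.10 = 21.83 g

21.8 g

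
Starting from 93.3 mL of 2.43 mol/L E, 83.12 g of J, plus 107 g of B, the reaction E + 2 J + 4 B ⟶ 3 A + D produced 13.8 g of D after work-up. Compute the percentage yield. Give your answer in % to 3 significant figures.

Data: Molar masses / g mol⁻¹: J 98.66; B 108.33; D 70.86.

85.9 %

n(E) = 2.43 × 93.30/1000 = 0.2267 mol
n(J) = 83.12 / 98.66 = 0.8425 mol
n(B) = 107.0 / 108.33 = 0.9877 mol
n/ν → E: 0.2267, J: 0.4213, B: 0.2469; E is limiting.
theoretical n(D) = (1/1) × 0.2267 = 0.2267 mol → 16.06 g
% yield = 13.8 / 16.06 × 100 = 85.93 %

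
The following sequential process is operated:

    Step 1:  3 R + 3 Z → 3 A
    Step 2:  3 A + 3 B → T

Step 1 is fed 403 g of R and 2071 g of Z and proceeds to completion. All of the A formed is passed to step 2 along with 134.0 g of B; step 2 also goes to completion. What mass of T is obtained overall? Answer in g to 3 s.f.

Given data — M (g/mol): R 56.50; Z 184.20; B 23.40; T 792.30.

Step 1:
n(R) = 403.0 / 56.50 = 7.133 mol
n(Z) = 2071 / 184.20 = 11.24 mol
n/ν → R: 2.378, Z: 3.747; R is limiting.
n(A) produced = (3/3) × 7.133 = 7.133 mol
Step 2:
n(A) available = 7.133 mol
n(B) = 134.0 / 23.40 = 5.726 mol
n/ν → A: 2.378, B: 1.909; B is limiting.
n(T) = (1/3) × 5.726 = 1.909 mol
mass = 1.909 × 792.30 = 1513 g

1510 g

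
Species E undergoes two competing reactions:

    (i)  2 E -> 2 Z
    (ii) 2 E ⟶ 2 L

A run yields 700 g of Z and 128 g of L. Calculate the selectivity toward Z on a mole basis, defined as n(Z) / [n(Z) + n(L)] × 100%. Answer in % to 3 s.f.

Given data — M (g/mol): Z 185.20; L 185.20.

n(Z) = 700 / 185.20 = 3.780 mol
n(L) = 128 / 185.20 = 0.6911 mol
selectivity = 3.780/(3.780+0.6911) × 100 = 84.54 %

84.5 %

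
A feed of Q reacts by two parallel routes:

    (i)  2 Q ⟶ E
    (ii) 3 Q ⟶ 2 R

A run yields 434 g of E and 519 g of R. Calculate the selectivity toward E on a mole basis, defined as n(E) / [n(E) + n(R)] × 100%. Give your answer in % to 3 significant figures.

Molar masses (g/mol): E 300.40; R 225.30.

n(E) = 434 / 300.40 = 1.445 mol
n(R) = 519 / 225.30 = 2.304 mol
selectivity = 1.445/(1.445+2.304) × 100 = 38.54 %

38.5 %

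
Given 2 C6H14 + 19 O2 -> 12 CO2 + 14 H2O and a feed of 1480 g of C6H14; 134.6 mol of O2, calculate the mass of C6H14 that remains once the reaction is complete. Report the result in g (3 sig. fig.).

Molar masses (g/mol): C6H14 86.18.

259 g

n(C6H14) = 1480 / 86.18 = 17.17 mol
n(O2) = 134.6 mol
n/ν → C6H14: 8.585, O2: 7.084; O2 is limiting.
C6H14 consumed = (2/19) × 134.6 = 14.17 mol
C6H14 remaining = 17.17 − 14.17 = 3.000 mol
mass = 3.000 × 86.18 = 258.5 g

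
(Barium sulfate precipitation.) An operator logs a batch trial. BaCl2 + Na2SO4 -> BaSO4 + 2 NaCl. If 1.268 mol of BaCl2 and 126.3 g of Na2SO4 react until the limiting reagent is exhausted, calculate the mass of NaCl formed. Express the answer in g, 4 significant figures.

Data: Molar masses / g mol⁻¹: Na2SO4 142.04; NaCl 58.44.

103.9 g

n(BaCl2) = 1.268 mol
n(Na2SO4) = 126.3 / 142.04 = 0.8892 mol
n/ν for BaCl2 = 1.268/1 = 1.268
n/ν for Na2SO4 = 0.8892/1 = 0.8892
Smallest n/ν is Na2SO4 → limiting reagent.
n(NaCl) = (2/1) × 0.8892 = 1.778 mol
mass = 1.778 × 58.44 = 103.9 g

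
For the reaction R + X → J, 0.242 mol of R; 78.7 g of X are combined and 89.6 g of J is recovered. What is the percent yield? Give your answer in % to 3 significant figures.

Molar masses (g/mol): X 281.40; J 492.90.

75.1 %

n(R) = 0.2420 mol
n(X) = 78.70 / 281.40 = 0.2797 mol
n/ν → R: 0.2420, X: 0.2797; R is limiting.
theoretical n(J) = (1/1) × 0.2420 = 0.2420 mol → 119.3 g
% yield = 89.6 / 119.3 × 100 = 75.10 %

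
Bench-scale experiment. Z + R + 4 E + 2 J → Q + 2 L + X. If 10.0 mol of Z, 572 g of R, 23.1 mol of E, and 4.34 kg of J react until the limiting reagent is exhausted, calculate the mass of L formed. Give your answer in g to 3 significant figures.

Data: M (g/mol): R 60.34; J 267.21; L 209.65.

2420 g

n(Z) = 10.00 mol
n(R) = 572.0 / 60.34 = 9.480 mol
n(E) = 23.10 mol
n(J) = 4.340×1000 / 267.21 = 16.24 mol
n/ν for Z = 10.00/1 = 10.00
n/ν for R = 9.480/1 = 9.480
n/ν for E = 23.10/4 = 5.775
n/ν for J = 16.24/2 = 8.120
Smallest n/ν is E → limiting reagent.
n(L) = (2/4) × 23.10 = 11.55 mol
mass = 11.55 × 209.65 = 2421 g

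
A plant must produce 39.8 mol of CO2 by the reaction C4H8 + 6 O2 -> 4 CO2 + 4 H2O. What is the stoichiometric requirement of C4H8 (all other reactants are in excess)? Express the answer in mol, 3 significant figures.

9.95 mol

n(CO2) = 39.80 mol
n(C4H8) = (1/4) × 39.80 = 9.950 mol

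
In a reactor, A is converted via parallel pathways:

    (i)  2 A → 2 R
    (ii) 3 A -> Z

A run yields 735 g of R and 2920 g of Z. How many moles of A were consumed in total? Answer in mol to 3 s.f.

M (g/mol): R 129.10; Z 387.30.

28.3 mol

n(R) = 735 / 129.10 = 5.693 mol
n(Z) = 2920 / 387.30 = 7.539 mol
n(A) via (i) = (2/2)×5.693 = 5.693 mol
n(A) via (ii) = (3/1)×7.539 = 22.62 mol
total n(A) = 5.693 + 22.62 = 28.31 mol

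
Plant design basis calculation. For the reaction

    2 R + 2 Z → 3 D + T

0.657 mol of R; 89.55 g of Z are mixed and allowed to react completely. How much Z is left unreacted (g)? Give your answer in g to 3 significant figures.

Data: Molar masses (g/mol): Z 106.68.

19.5 g

n(R) = 0.6570 mol
n(Z) = 89.55 / 106.68 = 0.8394 mol
n/ν for R = 0.6570/2 = 0.3285
n/ν for Z = 0.8394/2 = 0.4197
Smallest n/ν is R → limiting reagent.
Z consumed = (2/2) × 0.6570 = 0.6570 mol
Z remaining = 0.8394 − 0.6570 = 0.1824 mol
mass = 0.1824 × 106.68 = 19.46 g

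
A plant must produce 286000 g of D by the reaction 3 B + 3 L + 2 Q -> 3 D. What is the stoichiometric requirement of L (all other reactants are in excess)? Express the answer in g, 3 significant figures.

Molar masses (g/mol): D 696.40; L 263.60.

n(D) = 286000 / 696.40 = 410.7 mol
n(L) = (3/3) × 410.7 = 410.7 mol
mass = 410.7 × 263.60 = 108300 g

108000 g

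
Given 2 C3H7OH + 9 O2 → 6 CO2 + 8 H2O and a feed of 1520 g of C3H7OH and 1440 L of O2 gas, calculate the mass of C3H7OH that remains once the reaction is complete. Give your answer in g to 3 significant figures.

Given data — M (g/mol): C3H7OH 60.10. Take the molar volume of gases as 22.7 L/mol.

673 g

n(C3H7OH) = 1520 / 60.10 = 25.29 mol
n(O2) = 1440 / 22.7 = 63.44 mol
n/ν → C3H7OH: 12.65, O2: 7.049; O2 is limiting.
C3H7OH consumed = (2/9) × 63.44 = 14.10 mol
C3H7OH remaining = 25.29 − 14.10 = 11.19 mol
mass = 11.19 × 60.10 = 672.5 g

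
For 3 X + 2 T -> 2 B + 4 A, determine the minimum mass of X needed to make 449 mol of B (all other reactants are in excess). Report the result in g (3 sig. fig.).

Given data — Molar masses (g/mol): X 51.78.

n(B) = 449.0 mol
n(X) = (3/2) × 449.0 = 673.5 mol
mass = 673.5 × 51.78 = 34870 g

34900 g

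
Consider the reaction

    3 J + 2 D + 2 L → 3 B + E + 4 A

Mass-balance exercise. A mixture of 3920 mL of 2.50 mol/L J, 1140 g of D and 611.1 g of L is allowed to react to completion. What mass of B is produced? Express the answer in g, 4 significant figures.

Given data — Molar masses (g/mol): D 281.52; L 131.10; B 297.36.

1806 g

n(J) = 2.50 × 3920/1000 = 9.800 mol
n(D) = 1140 / 281.52 = 4.049 mol
n(L) = 611.1 / 131.10 = 4.661 mol
n/ν → J: 3.267, D: 2.025, L: 2.331; D is limiting.
n(B) = (3/2) × 4.049 = 6.074 mol
mass = 6.074 × 297.36 = 1806 g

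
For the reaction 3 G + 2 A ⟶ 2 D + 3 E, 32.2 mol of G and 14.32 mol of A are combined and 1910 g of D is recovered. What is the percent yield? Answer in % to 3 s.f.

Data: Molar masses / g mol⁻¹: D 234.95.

n(G) = 32.20 mol
n(A) = 14.32 mol
n/ν → G: 10.73, A: 7.160; A is limiting.
theoretical n(D) = (2/2) × 14.32 = 14.32 mol → 3364 g
% yield = 1910 / 3364 × 100 = 56.78 %

56.8 %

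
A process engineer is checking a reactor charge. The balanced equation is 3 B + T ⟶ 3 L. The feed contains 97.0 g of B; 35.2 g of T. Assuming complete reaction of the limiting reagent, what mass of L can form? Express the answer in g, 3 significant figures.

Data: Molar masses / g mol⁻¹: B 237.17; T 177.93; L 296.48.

n(B) = 97.00 / 237.17 = 0.4090 mol
n(T) = 35.20 / 177.93 = 0.1978 mol
n/ν for B = 0.4090/3 = 0.1363
n/ν for T = 0.1978/1 = 0.1978
Smallest n/ν is B → limiting reagent.
n(L) = (3/3) × 0.4090 = 0.4090 mol
mass = 0.4090 × 296.48 = 121.3 g

121 g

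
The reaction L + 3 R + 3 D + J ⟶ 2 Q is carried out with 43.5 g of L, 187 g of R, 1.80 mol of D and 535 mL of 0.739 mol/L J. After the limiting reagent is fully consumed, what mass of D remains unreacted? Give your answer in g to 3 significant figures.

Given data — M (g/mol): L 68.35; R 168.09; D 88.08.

60.6 g

n(L) = 43.50 / 68.35 = 0.6364 mol
n(R) = 187.0 / 168.09 = 1.112 mol
n(D) = 1.800 mol
n(J) = 0.739 × 535.0/1000 = 0.3954 mol
n/ν for L = 0.6364/1 = 0.6364
n/ν for R = 1.112/3 = 0.3707
n/ν for D = 1.800/3 = 0.6000
n/ν for J = 0.3954/1 = 0.3954
Smallest n/ν is R → limiting reagent.
D consumed = (3/3) × 1.112 = 1.112 mol
D remaining = 1.800 − 1.112 = 0.6880 mol
mass = 0.6880 × 88.08 = 60.60 g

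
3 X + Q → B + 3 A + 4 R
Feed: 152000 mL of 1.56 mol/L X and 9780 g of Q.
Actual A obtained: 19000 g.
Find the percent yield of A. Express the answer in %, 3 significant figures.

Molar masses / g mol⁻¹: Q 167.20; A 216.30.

50.1 %

n(X) = 1.56 × 152000/1000 = 237.1 mol
n(Q) = 9780 / 167.20 = 58.49 mol
n/ν → X: 79.03, Q: 58.49; Q is limiting.
theoretical n(A) = (3/1) × 58.49 = 175.5 mol → 37960 g
% yield = 19000 / 37960 × 100 = 50.05 %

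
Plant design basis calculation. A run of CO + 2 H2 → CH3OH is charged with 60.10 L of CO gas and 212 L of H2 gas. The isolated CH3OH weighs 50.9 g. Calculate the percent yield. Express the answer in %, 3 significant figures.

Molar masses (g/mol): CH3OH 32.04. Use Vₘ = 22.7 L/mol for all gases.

60.0 %

n(CO) = 60.10 / 22.7 = 2.648 mol
n(H2) = 212.0 / 22.7 = 9.339 mol
n/ν for CO = 2.648/1 = 2.648
n/ν for H2 = 9.339/2 = 4.670
Smallest n/ν is CO → limiting reagent.
theoretical n(CH3OH) = (1/1) × 2.648 = 2.648 mol → 84.84 g
% yield = 50.9 / 84.84 × 100 = 60.00 %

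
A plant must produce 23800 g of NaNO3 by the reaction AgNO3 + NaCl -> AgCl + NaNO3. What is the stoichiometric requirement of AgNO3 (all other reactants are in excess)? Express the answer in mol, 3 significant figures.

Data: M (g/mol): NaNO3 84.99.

n(NaNO3) = 23800 / 84.99 = 280.0 mol
n(AgNO3) = (1/1) × 280.0 = 280.0 mol

280 mol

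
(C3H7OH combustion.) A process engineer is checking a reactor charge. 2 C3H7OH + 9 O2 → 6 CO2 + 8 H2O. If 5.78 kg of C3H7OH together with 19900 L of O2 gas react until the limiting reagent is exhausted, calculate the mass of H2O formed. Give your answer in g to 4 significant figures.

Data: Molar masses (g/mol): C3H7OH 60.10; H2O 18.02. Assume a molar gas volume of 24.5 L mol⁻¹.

6932 g

n(C3H7OH) = 5.780×1000 / 60.10 = 96.17 mol
n(O2) = 19900 / 24.5 = 812.2 mol
n/ν for C3H7OH = 96.17/2 = 48.09
n/ν for O2 = 812.2/9 = 90.24
Smallest n/ν is C3H7OH → limiting reagent.
n(H2O) = (8/2) × 96.17 = 384.7 mol
mass = 384.7 × 18.02 = 6932 g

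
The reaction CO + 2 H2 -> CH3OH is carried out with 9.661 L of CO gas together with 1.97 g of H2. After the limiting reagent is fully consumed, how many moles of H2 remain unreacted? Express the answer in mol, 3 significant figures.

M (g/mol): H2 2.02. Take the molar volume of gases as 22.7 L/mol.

0.124 mol

n(CO) = 9.661 / 22.7 = 0.4256 mol
n(H2) = 1.970 / 2.02 = 0.9752 mol
n/ν → CO: 0.4256, H2: 0.4876; CO is limiting.
H2 consumed = (2/1) × 0.4256 = 0.8512 mol
H2 remaining = 0.9752 − 0.8512 = 0.1240 mol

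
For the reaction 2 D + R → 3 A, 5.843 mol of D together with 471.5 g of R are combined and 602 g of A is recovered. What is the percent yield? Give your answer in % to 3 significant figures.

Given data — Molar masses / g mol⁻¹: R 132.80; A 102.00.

67.3 %

n(D) = 5.843 mol
n(R) = 471.5 / 132.80 = 3.550 mol
n/ν for D = 5.843/2 = 2.922
n/ν for R = 3.550/1 = 3.550
Smallest n/ν is D → limiting reagent.
theoretical n(A) = (3/2) × 5.843 = 8.765 mol → 894.0 g
% yield = 602 / 894.0 × 100 = 67.34 %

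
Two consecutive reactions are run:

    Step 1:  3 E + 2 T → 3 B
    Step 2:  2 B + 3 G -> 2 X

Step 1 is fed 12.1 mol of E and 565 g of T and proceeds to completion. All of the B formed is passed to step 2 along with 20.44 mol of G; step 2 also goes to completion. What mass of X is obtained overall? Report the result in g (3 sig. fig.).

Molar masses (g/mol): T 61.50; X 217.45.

2630 g

Step 1:
n(E) = 12.10 mol
n(T) = 565.0 / 61.50 = 9.187 mol
n/ν for E = 12.10/3 = 4.033
n/ν for T = 9.187/2 = 4.594
Smallest n/ν is E → limiting reagent.
n(B) produced = (3/3) × 12.10 = 12.10 mol
Step 2:
n(B) available = 12.10 mol
n(G) = 20.44 mol
n/ν for B = 12.10/2 = 6.050
n/ν for G = 20.44/3 = 6.813
Smallest n/ν is B → limiting reagent.
n(X) = (2/2) × 12.10 = 12.10 mol
mass = 12.10 × 217.45 = 2631 g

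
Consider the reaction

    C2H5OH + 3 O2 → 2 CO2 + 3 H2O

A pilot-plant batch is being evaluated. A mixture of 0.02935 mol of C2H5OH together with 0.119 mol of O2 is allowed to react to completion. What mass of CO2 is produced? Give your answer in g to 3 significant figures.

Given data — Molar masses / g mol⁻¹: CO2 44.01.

n(C2H5OH) = 0.02935 mol
n(O2) = 0.1190 mol
n/ν for C2H5OH = 0.02935/1 = 0.02935
n/ν for O2 = 0.1190/3 = 0.03967
Smallest n/ν is C2H5OH → limiting reagent.
n(CO2) = (2/1) × 0.02935 = 0.05870 mol
mass = 0.05870 × 44.01 = 2.583 g

2.58 g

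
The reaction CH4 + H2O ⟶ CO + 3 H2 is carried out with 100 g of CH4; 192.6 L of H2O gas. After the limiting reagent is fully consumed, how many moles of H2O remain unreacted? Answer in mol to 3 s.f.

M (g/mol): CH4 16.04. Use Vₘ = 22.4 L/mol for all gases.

n(CH4) = 100.0 / 16.04 = 6.234 mol
n(H2O) = 192.6 / 22.4 = 8.598 mol
n/ν for CH4 = 6.234/1 = 6.234
n/ν for H2O = 8.598/1 = 8.598
Smallest n/ν is CH4 → limiting reagent.
H2O consumed = (1/1) × 6.234 = 6.234 mol
H2O remaining = 8.598 − 6.234 = 2.364 mol

2.36 mol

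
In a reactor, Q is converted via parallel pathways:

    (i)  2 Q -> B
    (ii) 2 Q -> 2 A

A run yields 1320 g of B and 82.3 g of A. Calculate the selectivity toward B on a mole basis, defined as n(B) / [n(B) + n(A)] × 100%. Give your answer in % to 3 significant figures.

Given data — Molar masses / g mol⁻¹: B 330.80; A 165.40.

88.9 %

n(B) = 1320 / 330.80 = 3.990 mol
n(A) = 82.3 / 165.40 = 0.4976 mol
selectivity = 3.990/(3.990+0.4976) × 100 = 88.91 %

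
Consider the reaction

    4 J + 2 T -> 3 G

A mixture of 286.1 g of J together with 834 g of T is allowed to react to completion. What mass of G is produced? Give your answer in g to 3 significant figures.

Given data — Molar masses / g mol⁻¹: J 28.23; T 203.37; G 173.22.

n(J) = 286.1 / 28.23 = 10.13 mol
n(T) = 834.0 / 203.37 = 4.101 mol
n/ν → J: 2.533, T: 2.051; T is limiting.
n(G) = (3/2) × 4.101 = 6.152 mol
mass = 6.152 × 173.22 = 1066 g

1070 g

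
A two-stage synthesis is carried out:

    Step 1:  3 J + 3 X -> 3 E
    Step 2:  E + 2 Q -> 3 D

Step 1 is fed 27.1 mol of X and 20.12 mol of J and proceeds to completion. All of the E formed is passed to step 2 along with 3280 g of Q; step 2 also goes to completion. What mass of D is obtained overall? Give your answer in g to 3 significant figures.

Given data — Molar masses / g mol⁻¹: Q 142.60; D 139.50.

4810 g

Step 1:
n(X) = 27.10 mol
n(J) = 20.12 mol
n/ν for X = 27.10/3 = 9.033
n/ν for J = 20.12/3 = 6.707
Smallest n/ν is J → limiting reagent.
n(E) produced = (3/3) × 20.12 = 20.12 mol
Step 2:
n(E) available = 20.12 mol
n(Q) = 3280 / 142.60 = 23.00 mol
n/ν for E = 20.12/1 = 20.12
n/ν for Q = 23.00/2 = 11.50
Smallest n/ν is Q → limiting reagent.
n(D) = (3/2) × 23.00 = 34.50 mol
mass = 34.50 × 139.50 = 4813 g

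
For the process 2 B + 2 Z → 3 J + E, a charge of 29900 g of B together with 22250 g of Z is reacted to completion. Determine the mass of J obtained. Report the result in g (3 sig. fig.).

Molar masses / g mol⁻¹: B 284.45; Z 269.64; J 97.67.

12100 g

n(B) = 29900 / 284.45 = 105.1 mol
n(Z) = 22250 / 269.64 = 82.52 mol
n/ν for B = 105.1/2 = 52.55
n/ν for Z = 82.52/2 = 41.26
Smallest n/ν is Z → limiting reagent.
n(J) = (3/2) × 82.52 = 123.8 mol
mass = 123.8 × 97.67 = 12090 g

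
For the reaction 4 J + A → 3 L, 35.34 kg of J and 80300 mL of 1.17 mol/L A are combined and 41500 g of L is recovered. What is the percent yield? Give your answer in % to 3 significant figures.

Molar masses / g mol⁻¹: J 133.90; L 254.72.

n(J) = 35.34×1000 / 133.90 = 263.9 mol
n(A) = 1.17 × 80300/1000 = 93.95 mol
n/ν for J = 263.9/4 = 65.98
n/ν for A = 93.95/1 = 93.95
Smallest n/ν is J → limiting reagent.
theoretical n(L) = (3/4) × 263.9 = 197.9 mol → 50410 g
% yield = 41500 / 50410 × 100 = 82.32 %

82.3 %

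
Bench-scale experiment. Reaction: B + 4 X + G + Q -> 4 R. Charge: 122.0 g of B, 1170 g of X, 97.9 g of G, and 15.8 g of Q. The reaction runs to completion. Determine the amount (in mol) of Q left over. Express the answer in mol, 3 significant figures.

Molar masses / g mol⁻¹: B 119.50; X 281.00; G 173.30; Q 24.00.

n(B) = 122.0 / 119.50 = 1.021 mol
n(X) = 1170 / 281.00 = 4.164 mol
n(G) = 97.90 / 173.30 = 0.5649 mol
n(Q) = 15.80 / 24.00 = 0.6583 mol
n/ν for B = 1.021/1 = 1.021
n/ν for X = 4.164/4 = 1.041
n/ν for G = 0.5649/1 = 0.5649
n/ν for Q = 0.6583/1 = 0.6583
Smallest n/ν is G → limiting reagent.
Q consumed = (1/1) × 0.5649 = 0.5649 mol
Q remaining = 0.6583 − 0.5649 = 0.09340 mol

0.0934 mol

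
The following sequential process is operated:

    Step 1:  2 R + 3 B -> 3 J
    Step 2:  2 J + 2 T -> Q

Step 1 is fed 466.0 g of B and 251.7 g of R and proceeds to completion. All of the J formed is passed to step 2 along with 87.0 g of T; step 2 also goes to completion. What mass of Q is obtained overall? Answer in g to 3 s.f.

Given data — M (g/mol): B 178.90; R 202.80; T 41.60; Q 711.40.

Step 1:
n(B) = 466.0 / 178.90 = 2.605 mol
n(R) = 251.7 / 202.80 = 1.241 mol
n/ν → B: 0.8683, R: 0.6205; R is limiting.
n(J) produced = (3/2) × 1.241 = 1.862 mol
Step 2:
n(J) available = 1.862 mol
n(T) = 87.00 / 41.60 = 2.091 mol
n/ν → J: 0.9310, T: 1.046; J is limiting.
n(Q) = (1/2) × 1.862 = 0.9310 mol
mass = 0.9310 × 711.40 = 662.3 g

662 g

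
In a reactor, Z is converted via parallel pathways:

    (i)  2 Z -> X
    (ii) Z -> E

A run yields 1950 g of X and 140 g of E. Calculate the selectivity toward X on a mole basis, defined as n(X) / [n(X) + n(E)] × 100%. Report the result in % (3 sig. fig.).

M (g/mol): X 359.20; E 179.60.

n(X) = 1950 / 359.20 = 5.429 mol
n(E) = 140 / 179.60 = 0.7795 mol
selectivity = 5.429/(5.429+0.7795) × 100 = 87.44 %

87.4 %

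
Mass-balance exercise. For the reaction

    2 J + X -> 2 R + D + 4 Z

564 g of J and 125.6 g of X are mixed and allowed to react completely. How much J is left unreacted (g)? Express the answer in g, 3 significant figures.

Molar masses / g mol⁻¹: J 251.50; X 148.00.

n(J) = 564.0 / 251.50 = 2.243 mol
n(X) = 125.6 / 148.00 = 0.8486 mol
n/ν for J = 2.243/2 = 1.122
n/ν for X = 0.8486/1 = 0.8486
Smallest n/ν is X → limiting reagent.
J consumed = (2/1) × 0.8486 = 1.697 mol
J remaining = 2.243 − 1.697 = 0.5460 mol
mass = 0.5460 × 251.50 = 137.3 g

137 g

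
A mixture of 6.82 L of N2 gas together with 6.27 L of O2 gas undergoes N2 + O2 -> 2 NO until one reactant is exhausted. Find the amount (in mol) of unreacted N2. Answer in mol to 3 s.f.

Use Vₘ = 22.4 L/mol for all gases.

n(N2) = 6.820 / 22.4 = 0.3045 mol
n(O2) = 6.270 / 22.4 = 0.2799 mol
n/ν → N2: 0.3045, O2: 0.2799; O2 is limiting.
N2 consumed = (1/1) × 0.2799 = 0.2799 mol
N2 remaining = 0.3045 − 0.2799 = 0.02460 mol

0.0246 mol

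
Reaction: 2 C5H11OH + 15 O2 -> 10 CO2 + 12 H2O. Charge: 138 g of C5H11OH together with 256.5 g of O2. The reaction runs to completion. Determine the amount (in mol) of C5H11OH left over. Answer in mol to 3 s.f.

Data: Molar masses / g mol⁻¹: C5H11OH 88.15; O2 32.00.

0.497 mol

n(C5H11OH) = 138.0 / 88.15 = 1.566 mol
n(O2) = 256.5 / 32.00 = 8.016 mol
n/ν → C5H11OH: 0.7830, O2: 0.5344; O2 is limiting.
C5H11OH consumed = (2/15) × 8.016 = 1.069 mol
C5H11OH remaining = 1.566 − 1.069 = 0.4970 mol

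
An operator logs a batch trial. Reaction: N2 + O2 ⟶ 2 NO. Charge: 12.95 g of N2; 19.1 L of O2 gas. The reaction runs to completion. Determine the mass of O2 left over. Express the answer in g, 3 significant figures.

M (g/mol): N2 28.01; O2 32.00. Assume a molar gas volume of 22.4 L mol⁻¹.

n(N2) = 12.95 / 28.01 = 0.4623 mol
n(O2) = 19.10 / 22.4 = 0.8527 mol
n/ν → N2: 0.4623, O2: 0.8527; N2 is limiting.
O2 consumed = (1/1) × 0.4623 = 0.4623 mol
O2 remaining = 0.8527 − 0.4623 = 0.3904 mol
mass = 0.3904 × 32.00 = 12.49 g

12.5 g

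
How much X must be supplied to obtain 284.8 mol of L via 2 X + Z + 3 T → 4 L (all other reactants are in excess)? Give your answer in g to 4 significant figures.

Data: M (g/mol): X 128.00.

18230 g

n(L) = 284.8 mol
n(X) = (2/4) × 284.8 = 142.4 mol
mass = 142.4 × 128.00 = 18230 g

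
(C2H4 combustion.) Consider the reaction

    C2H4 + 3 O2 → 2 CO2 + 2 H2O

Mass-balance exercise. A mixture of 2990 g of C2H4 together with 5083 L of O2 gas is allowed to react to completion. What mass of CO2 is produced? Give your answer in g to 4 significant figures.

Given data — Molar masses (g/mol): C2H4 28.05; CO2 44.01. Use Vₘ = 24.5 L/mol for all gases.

6087 g

n(C2H4) = 2990 / 28.05 = 106.6 mol
n(O2) = 5083 / 24.5 = 207.5 mol
n/ν for C2H4 = 106.6/1 = 106.6
n/ν for O2 = 207.5/3 = 69.17
Smallest n/ν is O2 → limiting reagent.
n(CO2) = (2/3) × 207.5 = 138.3 mol
mass = 138.3 × 44.01 = 6087 g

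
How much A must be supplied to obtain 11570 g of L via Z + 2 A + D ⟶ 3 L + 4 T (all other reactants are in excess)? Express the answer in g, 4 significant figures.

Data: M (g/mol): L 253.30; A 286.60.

8727 g

n(L) = 11570 / 253.30 = 45.68 mol
n(A) = (2/3) × 45.68 = 30.45 mol
mass = 30.45 × 286.60 = 8727 g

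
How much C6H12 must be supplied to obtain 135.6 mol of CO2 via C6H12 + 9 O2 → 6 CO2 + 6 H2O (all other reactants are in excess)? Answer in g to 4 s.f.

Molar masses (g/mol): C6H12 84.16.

1902 g

n(CO2) = 135.6 mol
n(C6H12) = (1/6) × 135.6 = 22.60 mol
mass = 22.60 × 84.16 = 1902 g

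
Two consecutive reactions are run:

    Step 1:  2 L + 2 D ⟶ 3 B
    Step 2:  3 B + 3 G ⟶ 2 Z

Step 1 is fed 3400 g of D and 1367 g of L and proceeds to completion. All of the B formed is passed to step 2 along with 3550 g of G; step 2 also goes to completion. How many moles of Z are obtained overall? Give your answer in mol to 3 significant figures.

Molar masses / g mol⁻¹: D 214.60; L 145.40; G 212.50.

9.40 mol

Step 1:
n(D) = 3400 / 214.60 = 15.84 mol
n(L) = 1367 / 145.40 = 9.402 mol
n/ν for D = 15.84/2 = 7.920
n/ν for L = 9.402/2 = 4.701
Smallest n/ν is L → limiting reagent.
n(B) produced = (3/2) × 9.402 = 14.10 mol
Step 2:
n(B) available = 14.10 mol
n(G) = 3550 / 212.50 = 16.71 mol
n/ν for B = 14.10/3 = 4.700
n/ν for G = 16.71/3 = 5.570
Smallest n/ν is B → limiting reagent.
n(Z) = (2/3) × 14.10 = 9.400 mol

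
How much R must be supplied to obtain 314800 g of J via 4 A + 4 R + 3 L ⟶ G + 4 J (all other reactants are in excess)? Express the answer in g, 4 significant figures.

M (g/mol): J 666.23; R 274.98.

129900 g

n(J) = 314800 / 666.23 = 472.5 mol
n(R) = (4/4) × 472.5 = 472.5 mol
mass = 472.5 × 274.98 = 129900 g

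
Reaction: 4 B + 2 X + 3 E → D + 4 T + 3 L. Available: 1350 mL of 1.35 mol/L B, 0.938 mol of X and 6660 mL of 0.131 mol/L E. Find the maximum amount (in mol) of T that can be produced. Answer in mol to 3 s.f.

n(B) = 1.35 × 1350/1000 = 1.823 mol
n(X) = 0.9380 mol
n(E) = 0.131 × 6660/1000 = 0.8725 mol
n/ν for B = 1.823/4 = 0.4558
n/ν for X = 0.9380/2 = 0.4690
n/ν for E = 0.8725/3 = 0.2908
Smallest n/ν is E → limiting reagent.
n(T) = (4/3) × 0.8725 = 1.163 mol

1.16 mol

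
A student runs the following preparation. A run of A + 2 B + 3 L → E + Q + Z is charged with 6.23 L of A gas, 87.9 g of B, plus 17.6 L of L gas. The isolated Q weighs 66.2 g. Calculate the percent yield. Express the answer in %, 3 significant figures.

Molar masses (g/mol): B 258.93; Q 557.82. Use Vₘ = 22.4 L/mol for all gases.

n(A) = 6.230 / 22.4 = 0.2781 mol
n(B) = 87.90 / 258.93 = 0.3395 mol
n(L) = 17.60 / 22.4 = 0.7857 mol
n/ν for A = 0.2781/1 = 0.2781
n/ν for B = 0.3395/2 = 0.1698
n/ν for L = 0.7857/3 = 0.2619
Smallest n/ν is B → limiting reagent.
theoretical n(Q) = (1/2) × 0.3395 = 0.1698 mol → 94.72 g
% yield = 66.2 / 94.72 × 100 = 69.89 %

69.9 %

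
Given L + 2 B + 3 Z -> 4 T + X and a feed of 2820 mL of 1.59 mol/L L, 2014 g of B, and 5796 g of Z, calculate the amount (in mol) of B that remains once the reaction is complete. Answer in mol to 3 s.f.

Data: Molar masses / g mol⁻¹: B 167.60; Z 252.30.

n(L) = 1.59 × 2820/1000 = 4.484 mol
n(B) = 2014 / 167.60 = 12.02 mol
n(Z) = 5796 / 252.30 = 22.97 mol
n/ν → L: 4.484, B: 6.010, Z: 7.657; L is limiting.
B consumed = (2/1) × 4.484 = 8.968 mol
B remaining = 12.02 − 8.968 = 3.052 mol

3.05 mol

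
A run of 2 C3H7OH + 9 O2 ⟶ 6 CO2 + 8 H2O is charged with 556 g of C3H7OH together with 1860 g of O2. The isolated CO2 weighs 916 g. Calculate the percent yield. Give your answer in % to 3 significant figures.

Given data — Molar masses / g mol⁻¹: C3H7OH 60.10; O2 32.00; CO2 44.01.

75.0 %

n(C3H7OH) = 556.0 / 60.10 = 9.251 mol
n(O2) = 1860 / 32.00 = 58.13 mol
n/ν → C3H7OH: 4.626, O2: 6.459; C3H7OH is limiting.
theoretical n(CO2) = (6/2) × 9.251 = 27.75 mol → 1221 g
% yield = 916 / 1221 × 100 = 75.02 %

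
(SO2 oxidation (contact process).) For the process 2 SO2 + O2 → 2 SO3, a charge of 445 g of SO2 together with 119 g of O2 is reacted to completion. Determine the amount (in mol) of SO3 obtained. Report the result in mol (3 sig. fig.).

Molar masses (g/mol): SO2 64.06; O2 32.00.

n(SO2) = 445.0 / 64.06 = 6.947 mol
n(O2) = 119.0 / 32.00 = 3.719 mol
n/ν → SO2: 3.474, O2: 3.719; SO2 is limiting.
n(SO3) = (2/2) × 6.947 = 6.947 mol

6.95 mol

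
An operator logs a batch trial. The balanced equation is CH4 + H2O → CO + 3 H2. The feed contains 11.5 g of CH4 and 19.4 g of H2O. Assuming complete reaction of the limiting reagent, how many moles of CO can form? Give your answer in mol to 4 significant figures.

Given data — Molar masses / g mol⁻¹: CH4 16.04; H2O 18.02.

0.7170 mol

n(CH4) = 11.50 / 16.04 = 0.7170 mol
n(H2O) = 19.40 / 18.02 = 1.077 mol
n/ν → CH4: 0.7170, H2O: 1.077; CH4 is limiting.
n(CO) = (1/1) × 0.7170 = 0.7170 mol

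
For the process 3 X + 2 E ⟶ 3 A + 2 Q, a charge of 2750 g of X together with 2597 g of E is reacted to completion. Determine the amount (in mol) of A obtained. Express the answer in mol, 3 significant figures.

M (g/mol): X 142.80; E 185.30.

19.3 mol

n(X) = 2750 / 142.80 = 19.26 mol
n(E) = 2597 / 185.30 = 14.02 mol
n/ν → X: 6.420, E: 7.010; X is limiting.
n(A) = (3/3) × 19.26 = 19.26 mol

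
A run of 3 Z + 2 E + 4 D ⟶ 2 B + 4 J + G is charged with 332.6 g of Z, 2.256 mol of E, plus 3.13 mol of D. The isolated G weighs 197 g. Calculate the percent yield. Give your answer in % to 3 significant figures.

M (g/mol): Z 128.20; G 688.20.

n(Z) = 332.6 / 128.20 = 2.594 mol
n(E) = 2.256 mol
n(D) = 3.130 mol
n/ν for Z = 2.594/3 = 0.8647
n/ν for E = 2.256/2 = 1.128
n/ν for D = 3.130/4 = 0.7825
Smallest n/ν is D → limiting reagent.
theoretical n(G) = (1/4) × 3.130 = 0.7825 mol → 538.5 g
% yield = 197 / 538.5 × 100 = 36.58 %

36.6 %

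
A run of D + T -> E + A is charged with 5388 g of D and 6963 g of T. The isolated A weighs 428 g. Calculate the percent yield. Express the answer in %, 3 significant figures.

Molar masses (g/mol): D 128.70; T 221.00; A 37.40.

n(D) = 5388 / 128.70 = 41.86 mol
n(T) = 6963 / 221.00 = 31.51 mol
n/ν for D = 41.86/1 = 41.86
n/ν for T = 31.51/1 = 31.51
Smallest n/ν is T → limiting reagent.
theoretical n(A) = (1/1) × 31.51 = 31.51 mol → 1178 g
% yield = 428 / 1178 × 100 = 36.33 %

36.3 %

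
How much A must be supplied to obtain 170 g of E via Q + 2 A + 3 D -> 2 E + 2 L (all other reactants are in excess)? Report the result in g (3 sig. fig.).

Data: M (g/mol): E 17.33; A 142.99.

1400 g

n(E) = 170 / 17.33 = 9.810 mol
n(A) = (2/2) × 9.810 = 9.810 mol
mass = 9.810 × 142.99 = 1403 g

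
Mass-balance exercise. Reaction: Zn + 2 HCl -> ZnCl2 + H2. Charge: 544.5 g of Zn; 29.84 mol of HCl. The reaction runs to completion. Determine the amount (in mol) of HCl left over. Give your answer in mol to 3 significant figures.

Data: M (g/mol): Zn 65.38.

13.2 mol

n(Zn) = 544.5 / 65.38 = 8.328 mol
n(HCl) = 29.84 mol
n/ν for Zn = 8.328/1 = 8.328
n/ν for HCl = 29.84/2 = 14.92
Smallest n/ν is Zn → limiting reagent.
HCl consumed = (2/1) × 8.328 = 16.66 mol
HCl remaining = 29.84 − 16.66 = 13.18 mol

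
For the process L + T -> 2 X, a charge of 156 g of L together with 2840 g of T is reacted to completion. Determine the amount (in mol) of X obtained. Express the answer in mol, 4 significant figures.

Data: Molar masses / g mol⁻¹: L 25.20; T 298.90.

n(L) = 156.0 / 25.20 = 6.190 mol
n(T) = 2840 / 298.90 = 9.502 mol
n/ν → L: 6.190, T: 9.502; L is limiting.
n(X) = (2/1) × 6.190 = 12.38 mol

12.38 mol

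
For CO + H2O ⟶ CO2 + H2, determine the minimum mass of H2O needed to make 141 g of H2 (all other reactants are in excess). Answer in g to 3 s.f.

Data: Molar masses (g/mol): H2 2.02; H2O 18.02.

n(H2) = 141 / 2.02 = 69.80 mol
n(H2O) = (1/1) × 69.80 = 69.80 mol
mass = 69.80 × 18.02 = 1258 g

1260 g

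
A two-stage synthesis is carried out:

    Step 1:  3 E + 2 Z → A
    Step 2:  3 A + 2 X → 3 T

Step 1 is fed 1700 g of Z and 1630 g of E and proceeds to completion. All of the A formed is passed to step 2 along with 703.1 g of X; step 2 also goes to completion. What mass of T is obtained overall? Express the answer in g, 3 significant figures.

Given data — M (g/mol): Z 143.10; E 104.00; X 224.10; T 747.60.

Step 1:
n(Z) = 1700 / 143.10 = 11.88 mol
n(E) = 1630 / 104.00 = 15.67 mol
n/ν for Z = 11.88/2 = 5.940
n/ν for E = 15.67/3 = 5.223
Smallest n/ν is E → limiting reagent.
n(A) produced = (1/3) × 15.67 = 5.223 mol
Step 2:
n(A) available = 5.223 mol
n(X) = 703.1 / 224.10 = 3.137 mol
n/ν for A = 5.223/3 = 1.741
n/ν for X = 3.137/2 = 1.569
Smallest n/ν is X → limiting reagent.
n(T) = (3/2) × 3.137 = 4.706 mol
mass = 4.706 × 747.60 = 3518 g

3520 g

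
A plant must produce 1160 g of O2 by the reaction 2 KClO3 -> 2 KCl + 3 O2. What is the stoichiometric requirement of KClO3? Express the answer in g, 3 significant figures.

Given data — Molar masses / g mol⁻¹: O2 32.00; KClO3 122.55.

2960 g

n(O2) = 1160 / 32.00 = 36.25 mol
n(KClO3) = (2/3) × 36.25 = 24.17 mol
mass = 24.17 × 122.55 = 2962 g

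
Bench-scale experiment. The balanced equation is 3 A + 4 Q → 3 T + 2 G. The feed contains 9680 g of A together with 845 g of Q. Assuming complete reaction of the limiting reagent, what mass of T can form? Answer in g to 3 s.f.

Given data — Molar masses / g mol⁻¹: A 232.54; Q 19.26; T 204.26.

n(A) = 9680 / 232.54 = 41.63 mol
n(Q) = 845.0 / 19.26 = 43.87 mol
n/ν → A: 13.88, Q: 10.97; Q is limiting.
n(T) = (3/4) × 43.87 = 32.90 mol
mass = 32.90 × 204.26 = 6720 g

6720 g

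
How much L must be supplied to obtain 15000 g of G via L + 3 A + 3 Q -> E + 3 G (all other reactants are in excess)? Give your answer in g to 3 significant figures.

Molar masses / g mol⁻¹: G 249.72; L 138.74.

n(G) = 15000 / 249.72 = 60.07 mol
n(L) = (1/3) × 60.07 = 20.02 mol
mass = 20.02 × 138.74 = 2778 g

2780 g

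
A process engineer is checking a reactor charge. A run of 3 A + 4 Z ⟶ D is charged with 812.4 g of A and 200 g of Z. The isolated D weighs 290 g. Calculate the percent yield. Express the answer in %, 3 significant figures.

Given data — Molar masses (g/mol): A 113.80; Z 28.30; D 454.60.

36.1 %

n(A) = 812.4 / 113.80 = 7.139 mol
n(Z) = 200.0 / 28.30 = 7.067 mol
n/ν for A = 7.139/3 = 2.380
n/ν for Z = 7.067/4 = 1.767
Smallest n/ν is Z → limiting reagent.
theoretical n(D) = (1/4) × 7.067 = 1.767 mol → 803.3 g
% yield = 290 / 803.3 × 100 = 36.10 %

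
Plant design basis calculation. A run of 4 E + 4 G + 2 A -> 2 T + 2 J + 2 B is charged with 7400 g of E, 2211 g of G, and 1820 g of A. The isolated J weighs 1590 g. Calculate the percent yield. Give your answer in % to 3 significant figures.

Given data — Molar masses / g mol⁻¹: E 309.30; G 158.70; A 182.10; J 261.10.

87.4 %

n(E) = 7400 / 309.30 = 23.92 mol
n(G) = 2211 / 158.70 = 13.93 mol
n(A) = 1820 / 182.10 = 9.995 mol
n/ν for E = 23.92/4 = 5.980
n/ν for G = 13.93/4 = 3.483
n/ν for A = 9.995/2 = 4.998
Smallest n/ν is G → limiting reagent.
theoretical n(J) = (2/4) × 13.93 = 6.965 mol → 1819 g
% yield = 1590 / 1819 × 100 = 87.41 %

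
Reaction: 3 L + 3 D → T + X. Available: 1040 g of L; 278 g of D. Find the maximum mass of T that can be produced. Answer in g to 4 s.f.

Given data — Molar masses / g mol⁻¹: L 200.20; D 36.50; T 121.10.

209.7 g

n(L) = 1040 / 200.20 = 5.195 mol
n(D) = 278.0 / 36.50 = 7.616 mol
n/ν → L: 1.732, D: 2.539; L is limiting.
n(T) = (1/3) × 5.195 = 1.732 mol
mass = 1.732 × 121.10 = 209.7 g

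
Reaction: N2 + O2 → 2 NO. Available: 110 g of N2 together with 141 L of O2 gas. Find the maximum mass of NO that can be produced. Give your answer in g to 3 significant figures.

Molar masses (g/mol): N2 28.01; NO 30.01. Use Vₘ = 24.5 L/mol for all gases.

n(N2) = 110.0 / 28.01 = 3.927 mol
n(O2) = 141.0 / 24.5 = 5.755 mol
n/ν → N2: 3.927, O2: 5.755; N2 is limiting.
n(NO) = (2/1) × 3.927 = 7.854 mol
mass = 7.854 × 30.01 = 235.7 g

236 g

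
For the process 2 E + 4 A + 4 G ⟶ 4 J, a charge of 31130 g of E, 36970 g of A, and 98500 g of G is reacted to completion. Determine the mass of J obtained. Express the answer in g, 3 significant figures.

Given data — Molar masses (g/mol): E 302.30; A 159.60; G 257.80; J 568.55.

n(E) = 31130 / 302.30 = 103.0 mol
n(A) = 36970 / 159.60 = 231.6 mol
n(G) = 98500 / 257.80 = 382.1 mol
n/ν for E = 103.0/2 = 51.50
n/ν for A = 231.6/4 = 57.90
n/ν for G = 382.1/4 = 95.53
Smallest n/ν is E → limiting reagent.
n(J) = (4/2) × 103.0 = 206.0 mol
mass = 206.0 × 568.55 = 117100 g

117000 g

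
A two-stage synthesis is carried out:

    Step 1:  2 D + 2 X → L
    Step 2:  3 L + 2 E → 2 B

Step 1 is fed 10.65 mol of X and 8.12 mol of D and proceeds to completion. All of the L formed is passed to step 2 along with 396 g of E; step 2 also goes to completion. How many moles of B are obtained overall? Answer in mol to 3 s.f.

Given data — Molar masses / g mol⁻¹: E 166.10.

Step 1:
n(X) = 10.65 mol
n(D) = 8.120 mol
n/ν for X = 10.65/2 = 5.325
n/ν for D = 8.120/2 = 4.060
Smallest n/ν is D → limiting reagent.
n(L) produced = (1/2) × 8.120 = 4.060 mol
Step 2:
n(L) available = 4.060 mol
n(E) = 396.0 / 166.10 = 2.384 mol
n/ν for L = 4.060/3 = 1.353
n/ν for E = 2.384/2 = 1.192
Smallest n/ν is E → limiting reagent.
n(B) = (2/2) × 2.384 = 2.384 mol

2.38 mol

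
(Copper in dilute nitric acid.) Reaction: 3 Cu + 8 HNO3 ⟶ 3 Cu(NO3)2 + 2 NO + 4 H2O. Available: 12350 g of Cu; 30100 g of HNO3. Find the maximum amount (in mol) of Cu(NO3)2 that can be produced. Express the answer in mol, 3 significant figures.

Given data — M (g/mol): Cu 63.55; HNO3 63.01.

n(Cu) = 12350 / 63.55 = 194.3 mol
n(HNO3) = 30100 / 63.01 = 477.7 mol
n/ν for Cu = 194.3/3 = 64.77
n/ν for HNO3 = 477.7/8 = 59.71
Smallest n/ν is HNO3 → limiting reagent.
n(Cu(NO3)2) = (3/8) × 477.7 = 179.1 mol

179 mol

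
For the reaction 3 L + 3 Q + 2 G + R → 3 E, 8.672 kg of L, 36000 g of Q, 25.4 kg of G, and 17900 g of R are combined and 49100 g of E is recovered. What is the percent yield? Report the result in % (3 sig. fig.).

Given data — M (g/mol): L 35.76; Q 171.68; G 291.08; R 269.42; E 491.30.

n(L) = 8.672×1000 / 35.76 = 242.5 mol
n(Q) = 36000 / 171.68 = 209.7 mol
n(G) = 25.40×1000 / 291.08 = 87.26 mol
n(R) = 17900 / 269.42 = 66.44 mol
n/ν for L = 242.5/3 = 80.83
n/ν for Q = 209.7/3 = 69.90
n/ν for G = 87.26/2 = 43.63
n/ν for R = 66.44/1 = 66.44
Smallest n/ν is G → limiting reagent.
theoretical n(E) = (3/2) × 87.26 = 130.9 mol → 64310 g
% yield = 49100 / 64310 × 100 = 76.35 %

76.4 %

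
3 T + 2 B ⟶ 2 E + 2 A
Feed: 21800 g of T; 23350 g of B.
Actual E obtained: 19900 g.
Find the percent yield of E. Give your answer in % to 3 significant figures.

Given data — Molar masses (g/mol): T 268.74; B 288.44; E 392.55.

n(T) = 21800 / 268.74 = 81.12 mol
n(B) = 23350 / 288.44 = 80.95 mol
n/ν for T = 81.12/3 = 27.04
n/ν for B = 80.95/2 = 40.48
Smallest n/ν is T → limiting reagent.
theoretical n(E) = (2/3) × 81.12 = 54.08 mol → 21230 g
% yield = 19900 / 21230 × 100 = 93.74 %

93.7 %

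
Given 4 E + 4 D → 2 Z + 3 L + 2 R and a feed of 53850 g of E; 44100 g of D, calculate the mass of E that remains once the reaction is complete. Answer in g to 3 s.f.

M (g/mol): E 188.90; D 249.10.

n(E) = 53850 / 188.90 = 285.1 mol
n(D) = 44100 / 249.10 = 177.0 mol
n/ν for E = 285.1/4 = 71.28
n/ν for D = 177.0/4 = 44.25
Smallest n/ν is D → limiting reagent.
E consumed = (4/4) × 177.0 = 177.0 mol
E remaining = 285.1 − 177.0 = 108.1 mol
mass = 108.1 × 188.90 = 20420 g

20400 g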